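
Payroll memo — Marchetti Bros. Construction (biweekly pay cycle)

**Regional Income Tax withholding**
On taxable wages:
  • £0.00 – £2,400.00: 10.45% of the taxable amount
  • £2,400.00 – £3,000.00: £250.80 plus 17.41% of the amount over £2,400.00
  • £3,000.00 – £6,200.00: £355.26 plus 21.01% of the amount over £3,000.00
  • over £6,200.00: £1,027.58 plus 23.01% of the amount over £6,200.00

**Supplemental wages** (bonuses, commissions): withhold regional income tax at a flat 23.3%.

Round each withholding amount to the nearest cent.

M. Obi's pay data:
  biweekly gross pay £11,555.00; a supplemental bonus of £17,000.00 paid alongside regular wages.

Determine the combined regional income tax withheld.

Regional Income Tax: taxable = £11,555.00
  £1,027.58 + 23.01% × (£11,555.00 − £6,200.00) = £1,027.58 + 23.01% × £5,355.00 = £2,259.77
Supplemental (23.3% flat on bonus): 23.3% × £17,000.00 = £3,961.00
Total regional income tax: £2,259.77 + £3,961.00 = £6,220.77

£6,220.77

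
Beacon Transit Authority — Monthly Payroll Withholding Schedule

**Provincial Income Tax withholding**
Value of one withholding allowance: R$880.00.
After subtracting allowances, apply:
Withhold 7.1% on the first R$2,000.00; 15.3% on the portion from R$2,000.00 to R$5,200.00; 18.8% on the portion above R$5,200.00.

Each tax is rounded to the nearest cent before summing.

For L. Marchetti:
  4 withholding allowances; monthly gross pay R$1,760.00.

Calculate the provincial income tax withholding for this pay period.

R$0.00

Provincial Income Tax: taxable = R$1,760.00 − 4×R$880.00 = R$-1,760.00
  Taxable ≤ 0 → R$0.00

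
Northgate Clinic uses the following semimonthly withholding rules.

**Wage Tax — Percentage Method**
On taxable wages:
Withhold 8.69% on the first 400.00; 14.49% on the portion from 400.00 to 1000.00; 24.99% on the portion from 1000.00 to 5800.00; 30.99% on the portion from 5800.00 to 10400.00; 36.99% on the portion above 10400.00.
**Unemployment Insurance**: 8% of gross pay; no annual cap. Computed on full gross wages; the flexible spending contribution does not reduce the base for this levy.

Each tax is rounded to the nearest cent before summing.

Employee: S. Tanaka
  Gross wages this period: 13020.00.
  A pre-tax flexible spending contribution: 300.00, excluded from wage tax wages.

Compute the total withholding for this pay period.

4646.53

Wage Tax: taxable = 13020.00 − 300.00 = 12720.00
  2746.76 + 36.99% × (12720.00 − 10400.00) = 2746.76 + 36.99% × 2320.00 = 3604.93
Unemployment Insurance: 8% × 13020.00 = 1041.60
Total: 3604.93 + 1041.60 = 4646.53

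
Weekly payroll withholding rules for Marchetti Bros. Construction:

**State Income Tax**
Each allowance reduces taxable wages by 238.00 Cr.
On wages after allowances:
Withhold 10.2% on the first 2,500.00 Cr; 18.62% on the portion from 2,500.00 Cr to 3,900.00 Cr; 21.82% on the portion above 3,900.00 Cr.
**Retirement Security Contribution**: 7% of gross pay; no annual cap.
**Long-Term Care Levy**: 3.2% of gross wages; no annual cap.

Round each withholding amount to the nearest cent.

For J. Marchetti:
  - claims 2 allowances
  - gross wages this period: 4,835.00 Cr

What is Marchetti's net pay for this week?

3,726.00 Cr

State Income Tax: taxable = 4,835.00 Cr − 2×238.00 Cr = 4,359.00 Cr
  515.68 Cr + 21.82% × (4,359.00 Cr − 3,900.00 Cr) = 515.68 Cr + 21.82% × 459.00 Cr = 615.83 Cr
Retirement Security Contribution: 7% × 4,835.00 Cr = 338.45 Cr
Long-Term Care Levy: 3.2% × 4,835.00 Cr = 154.72 Cr
Total withheld: 615.83 Cr + 338.45 Cr + 154.72 Cr = 1,109.00 Cr
Net pay: 4,835.00 Cr − 1,109.00 Cr = 3,726.00 Cr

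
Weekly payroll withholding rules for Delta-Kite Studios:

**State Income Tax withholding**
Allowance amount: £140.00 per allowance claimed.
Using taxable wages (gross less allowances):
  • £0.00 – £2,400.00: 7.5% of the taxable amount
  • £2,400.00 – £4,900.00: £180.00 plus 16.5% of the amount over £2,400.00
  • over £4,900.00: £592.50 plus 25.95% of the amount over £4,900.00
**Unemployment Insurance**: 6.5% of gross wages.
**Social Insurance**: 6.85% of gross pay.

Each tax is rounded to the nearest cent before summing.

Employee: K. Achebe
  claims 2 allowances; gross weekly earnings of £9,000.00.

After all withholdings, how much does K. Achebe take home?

State Income Tax: taxable = £9,000.00 − 2×£140.00 = £8,720.00
  £592.50 + 25.95% × (£8,720.00 − £4,900.00) = £592.50 + 25.95% × £3,820.00 = £1,583.79
Unemployment Insurance: 6.5% × £9,000.00 = £585.00
Social Insurance: 6.85% × £9,000.00 = £616.50
Total withheld: £1,583.79 + £585.00 + £616.50 = £2,785.29
Net pay: £9,000.00 − £2,785.29 = £6,214.71

£6,214.71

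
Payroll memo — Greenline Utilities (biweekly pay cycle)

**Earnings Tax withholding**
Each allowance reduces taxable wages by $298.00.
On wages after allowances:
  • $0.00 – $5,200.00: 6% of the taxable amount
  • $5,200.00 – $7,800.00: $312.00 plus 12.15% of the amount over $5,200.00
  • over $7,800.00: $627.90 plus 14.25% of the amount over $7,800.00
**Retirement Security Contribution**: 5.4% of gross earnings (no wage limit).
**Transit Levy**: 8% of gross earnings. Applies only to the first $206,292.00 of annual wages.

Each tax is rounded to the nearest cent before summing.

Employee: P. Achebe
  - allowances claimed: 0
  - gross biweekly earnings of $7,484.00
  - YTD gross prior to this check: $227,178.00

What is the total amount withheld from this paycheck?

Earnings Tax: taxable = $7,484.00
  $312.00 + 12.15% × ($7,484.00 − $5,200.00) = $312.00 + 12.15% × $2,284.00 = $589.51
Retirement Security Contribution: 5.4% × $7,484.00 = $404.14
Transit Levy: YTD $227,178.00 ≥ cap $206,292.00 → $0.00
Total: $589.51 + $404.14 + $0.00 = $993.65

$993.65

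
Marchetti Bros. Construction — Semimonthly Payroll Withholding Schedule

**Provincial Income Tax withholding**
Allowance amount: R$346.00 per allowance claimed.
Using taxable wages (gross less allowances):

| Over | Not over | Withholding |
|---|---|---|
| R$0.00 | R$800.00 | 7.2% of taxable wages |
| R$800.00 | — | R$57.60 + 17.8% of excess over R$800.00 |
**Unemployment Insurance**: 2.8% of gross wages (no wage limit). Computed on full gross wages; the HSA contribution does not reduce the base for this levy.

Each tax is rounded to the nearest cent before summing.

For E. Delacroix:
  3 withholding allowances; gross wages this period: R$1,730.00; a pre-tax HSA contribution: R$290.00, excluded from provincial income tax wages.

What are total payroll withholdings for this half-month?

R$77.38

Provincial Income Tax: taxable = R$1,730.00 − R$290.00 − 3×R$346.00 = R$402.00
  7.2% × R$402.00 = R$28.94
Unemployment Insurance: 2.8% × R$1,730.00 = R$48.44
Total: R$28.94 + R$48.44 = R$77.38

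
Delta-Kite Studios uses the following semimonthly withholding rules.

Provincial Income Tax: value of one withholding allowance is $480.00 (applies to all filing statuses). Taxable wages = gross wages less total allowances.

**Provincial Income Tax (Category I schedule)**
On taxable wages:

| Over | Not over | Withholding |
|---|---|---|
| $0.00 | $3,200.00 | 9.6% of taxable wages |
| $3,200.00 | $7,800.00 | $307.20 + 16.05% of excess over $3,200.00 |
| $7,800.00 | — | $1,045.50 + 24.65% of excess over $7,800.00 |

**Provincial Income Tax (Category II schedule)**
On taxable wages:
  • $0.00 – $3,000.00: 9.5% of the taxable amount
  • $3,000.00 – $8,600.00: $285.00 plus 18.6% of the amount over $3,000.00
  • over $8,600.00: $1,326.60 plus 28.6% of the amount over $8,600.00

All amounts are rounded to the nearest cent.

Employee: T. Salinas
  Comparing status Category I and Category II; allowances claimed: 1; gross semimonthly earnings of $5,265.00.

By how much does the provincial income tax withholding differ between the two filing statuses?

$55.42

Provincial Income Tax (Category I): taxable = $5,265.00 − 1×$480.00 = $4,785.00
  $307.20 + 16.05% × ($4,785.00 − $3,200.00) = $307.20 + 16.05% × $1,585.00 = $561.59
Provincial Income Tax (Category II): taxable = $5,265.00 − 1×$480.00 = $4,785.00
  $285.00 + 18.6% × ($4,785.00 − $3,000.00) = $285.00 + 18.6% × $1,785.00 = $617.01
Difference: |$561.59 − $617.01| = $55.42 (higher under Category II)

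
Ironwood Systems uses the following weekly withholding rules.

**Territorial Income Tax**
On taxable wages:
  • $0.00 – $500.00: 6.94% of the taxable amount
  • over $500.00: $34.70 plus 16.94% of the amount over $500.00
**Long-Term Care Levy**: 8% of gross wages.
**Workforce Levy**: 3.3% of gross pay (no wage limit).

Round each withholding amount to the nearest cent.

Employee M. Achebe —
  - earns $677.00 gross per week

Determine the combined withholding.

$141.18

Territorial Income Tax: taxable = $677.00
  $34.70 + 16.94% × ($677.00 − $500.00) = $34.70 + 16.94% × $177.00 = $64.68
Long-Term Care Levy: 8% × $677.00 = $54.16
Workforce Levy: 3.3% × $677.00 = $22.34
Total: $64.68 + $54.16 + $22.34 = $141.18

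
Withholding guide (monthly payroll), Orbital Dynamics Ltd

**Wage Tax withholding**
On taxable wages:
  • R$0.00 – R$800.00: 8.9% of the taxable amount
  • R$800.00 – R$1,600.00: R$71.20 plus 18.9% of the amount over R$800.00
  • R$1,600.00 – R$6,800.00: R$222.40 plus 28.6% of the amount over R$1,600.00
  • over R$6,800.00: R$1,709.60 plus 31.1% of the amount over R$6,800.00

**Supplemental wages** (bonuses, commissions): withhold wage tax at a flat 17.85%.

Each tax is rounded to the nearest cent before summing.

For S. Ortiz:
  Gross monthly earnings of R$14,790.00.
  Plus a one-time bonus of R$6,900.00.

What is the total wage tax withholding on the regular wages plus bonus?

R$5,426.14

Wage Tax: taxable = R$14,790.00
  R$1,709.60 + 31.1% × (R$14,790.00 − R$6,800.00) = R$1,709.60 + 31.1% × R$7,990.00 = R$4,194.49
Supplemental (17.85% flat on bonus): 17.85% × R$6,900.00 = R$1,231.65
Total wage tax: R$4,194.49 + R$1,231.65 = R$5,426.14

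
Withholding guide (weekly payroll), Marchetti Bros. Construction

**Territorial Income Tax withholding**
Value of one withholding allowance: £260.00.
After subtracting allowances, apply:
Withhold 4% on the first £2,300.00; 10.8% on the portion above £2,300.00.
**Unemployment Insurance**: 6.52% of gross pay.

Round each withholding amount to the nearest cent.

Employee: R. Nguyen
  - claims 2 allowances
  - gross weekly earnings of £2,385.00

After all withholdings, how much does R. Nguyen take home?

£2,154.90

Territorial Income Tax: taxable = £2,385.00 − 2×£260.00 = £1,865.00
  4% × £1,865.00 = £74.60
Unemployment Insurance: 6.52% × £2,385.00 = £155.50
Total withheld: £74.60 + £155.50 = £230.10
Net pay: £2,385.00 − £230.10 = £2,154.90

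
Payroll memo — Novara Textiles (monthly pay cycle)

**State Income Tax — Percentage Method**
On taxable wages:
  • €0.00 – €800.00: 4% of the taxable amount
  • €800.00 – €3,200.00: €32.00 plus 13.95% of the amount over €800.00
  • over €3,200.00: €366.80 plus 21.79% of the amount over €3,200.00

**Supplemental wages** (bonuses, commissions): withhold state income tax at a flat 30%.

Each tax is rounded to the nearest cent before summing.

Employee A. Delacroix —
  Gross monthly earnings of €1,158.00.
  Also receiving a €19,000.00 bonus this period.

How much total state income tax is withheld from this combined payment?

€5,781.94

State Income Tax: taxable = €1,158.00
  €32.00 + 13.95% × (€1,158.00 − €800.00) = €32.00 + 13.95% × €358.00 = €81.94
Supplemental (30% flat on bonus): 30% × €19,000.00 = €5,700.00
Total state income tax: €81.94 + €5,700.00 = €5,781.94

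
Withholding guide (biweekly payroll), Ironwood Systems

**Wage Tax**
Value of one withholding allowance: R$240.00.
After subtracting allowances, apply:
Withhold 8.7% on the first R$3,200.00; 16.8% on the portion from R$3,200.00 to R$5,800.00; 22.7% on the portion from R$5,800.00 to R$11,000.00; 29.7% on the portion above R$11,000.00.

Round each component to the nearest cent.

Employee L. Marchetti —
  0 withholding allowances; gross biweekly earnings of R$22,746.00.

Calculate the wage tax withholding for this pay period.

R$5,384.16

Wage Tax: taxable = R$22,746.00
  R$1,895.60 + 29.7% × (R$22,746.00 − R$11,000.00) = R$1,895.60 + 29.7% × R$11,746.00 = R$5,384.16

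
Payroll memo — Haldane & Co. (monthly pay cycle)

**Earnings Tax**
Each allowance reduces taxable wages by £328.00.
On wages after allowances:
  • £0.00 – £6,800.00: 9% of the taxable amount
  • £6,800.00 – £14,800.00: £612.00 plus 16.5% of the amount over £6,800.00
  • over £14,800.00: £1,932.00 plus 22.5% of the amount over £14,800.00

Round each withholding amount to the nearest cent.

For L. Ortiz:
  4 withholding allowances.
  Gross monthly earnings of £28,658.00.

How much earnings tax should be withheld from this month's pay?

Earnings Tax: taxable = £28,658.00 − 4×£328.00 = £27,346.00
  £1,932.00 + 22.5% × (£27,346.00 − £14,800.00) = £1,932.00 + 22.5% × £12,546.00 = £4,754.85

£4,754.85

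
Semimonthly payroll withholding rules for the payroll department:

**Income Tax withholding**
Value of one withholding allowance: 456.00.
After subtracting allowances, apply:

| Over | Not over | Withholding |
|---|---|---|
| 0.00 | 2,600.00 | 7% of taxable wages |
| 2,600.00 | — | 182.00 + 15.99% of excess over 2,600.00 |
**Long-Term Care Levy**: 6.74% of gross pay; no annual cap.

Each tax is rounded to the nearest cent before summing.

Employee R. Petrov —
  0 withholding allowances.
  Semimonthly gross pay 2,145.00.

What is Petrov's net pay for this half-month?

1,850.28

Income Tax: taxable = 2,145.00
  7% × 2,145.00 = 150.15
Long-Term Care Levy: 6.74% × 2,145.00 = 144.57
Total withheld: 150.15 + 144.57 = 294.72
Net pay: 2,145.00 − 294.72 = 1,850.28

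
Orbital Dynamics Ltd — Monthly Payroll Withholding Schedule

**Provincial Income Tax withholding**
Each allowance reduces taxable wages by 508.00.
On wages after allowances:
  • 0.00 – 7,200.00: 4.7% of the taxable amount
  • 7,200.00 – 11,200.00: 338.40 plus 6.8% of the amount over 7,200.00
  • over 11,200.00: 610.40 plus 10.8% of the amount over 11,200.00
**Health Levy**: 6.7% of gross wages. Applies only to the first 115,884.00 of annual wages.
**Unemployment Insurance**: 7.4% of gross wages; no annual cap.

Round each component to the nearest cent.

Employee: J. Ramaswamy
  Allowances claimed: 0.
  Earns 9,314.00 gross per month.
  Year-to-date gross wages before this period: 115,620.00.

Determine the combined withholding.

Provincial Income Tax: taxable = 9,314.00
  338.40 + 6.8% × (9,314.00 − 7,200.00) = 338.40 + 6.8% × 2,114.00 = 482.15
Health Levy: cap 115,884.00 − YTD 115,620.00 = 264.00 subject; 6.7% × 264.00 = 17.69
Unemployment Insurance: 7.4% × 9,314.00 = 689.24
Total: 482.15 + 17.69 + 689.24 = 1,189.08

1,189.08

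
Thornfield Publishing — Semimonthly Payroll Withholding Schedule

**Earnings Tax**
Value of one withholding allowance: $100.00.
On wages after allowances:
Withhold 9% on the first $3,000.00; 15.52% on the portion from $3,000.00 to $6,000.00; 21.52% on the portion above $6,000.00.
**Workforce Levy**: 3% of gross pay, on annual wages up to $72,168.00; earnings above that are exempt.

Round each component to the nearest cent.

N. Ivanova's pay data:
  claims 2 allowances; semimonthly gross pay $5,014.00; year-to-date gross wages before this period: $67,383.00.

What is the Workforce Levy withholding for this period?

$143.55

Workforce Levy: cap $72,168.00 − YTD $67,383.00 = $4,785.00 subject; 3% × $4,785.00 = $143.55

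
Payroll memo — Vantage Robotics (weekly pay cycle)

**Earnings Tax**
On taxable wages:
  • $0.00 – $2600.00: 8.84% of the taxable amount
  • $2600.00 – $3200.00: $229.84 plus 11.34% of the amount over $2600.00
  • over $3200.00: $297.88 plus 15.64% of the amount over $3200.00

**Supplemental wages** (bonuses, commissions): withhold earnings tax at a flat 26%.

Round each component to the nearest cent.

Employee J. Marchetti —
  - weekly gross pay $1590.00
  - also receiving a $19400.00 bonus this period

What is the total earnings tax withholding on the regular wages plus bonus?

Earnings Tax: taxable = $1590.00
  8.84% × $1590.00 = $140.56
Supplemental (26% flat on bonus): 26% × $19400.00 = $5044.00
Total earnings tax: $140.56 + $5044.00 = $5184.56

$5184.56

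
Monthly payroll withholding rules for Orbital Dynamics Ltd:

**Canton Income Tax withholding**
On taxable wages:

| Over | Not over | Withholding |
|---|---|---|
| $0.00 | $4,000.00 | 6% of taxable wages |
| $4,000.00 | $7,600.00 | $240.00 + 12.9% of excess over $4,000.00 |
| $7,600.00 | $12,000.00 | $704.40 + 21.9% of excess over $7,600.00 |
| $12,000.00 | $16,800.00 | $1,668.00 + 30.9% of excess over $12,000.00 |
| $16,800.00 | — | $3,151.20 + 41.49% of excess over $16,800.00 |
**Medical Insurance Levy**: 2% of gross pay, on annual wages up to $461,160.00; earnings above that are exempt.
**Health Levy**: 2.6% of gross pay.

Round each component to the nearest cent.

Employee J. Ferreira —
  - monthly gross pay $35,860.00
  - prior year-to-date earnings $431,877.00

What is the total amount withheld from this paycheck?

$12,577.21

Canton Income Tax: taxable = $35,860.00
  $3,151.20 + 41.49% × ($35,860.00 − $16,800.00) = $3,151.20 + 41.49% × $19,060.00 = $11,059.19
Medical Insurance Levy: cap $461,160.00 − YTD $431,877.00 = $29,283.00 subject; 2% × $29,283.00 = $585.66
Health Levy: 2.6% × $35,860.00 = $932.36
Total: $11,059.19 + $585.66 + $932.36 = $12,577.21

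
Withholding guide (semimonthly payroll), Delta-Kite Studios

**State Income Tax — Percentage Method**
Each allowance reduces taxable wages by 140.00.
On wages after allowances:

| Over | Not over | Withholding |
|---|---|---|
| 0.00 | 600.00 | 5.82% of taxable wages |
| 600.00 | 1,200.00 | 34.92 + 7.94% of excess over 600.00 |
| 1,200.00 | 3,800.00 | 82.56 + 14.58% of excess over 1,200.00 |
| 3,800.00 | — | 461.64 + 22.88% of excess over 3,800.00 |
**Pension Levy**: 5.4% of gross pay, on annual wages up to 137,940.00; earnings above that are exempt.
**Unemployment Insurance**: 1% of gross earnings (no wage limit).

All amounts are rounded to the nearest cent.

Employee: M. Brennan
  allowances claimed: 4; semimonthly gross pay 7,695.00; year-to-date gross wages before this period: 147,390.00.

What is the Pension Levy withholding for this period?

Pension Levy: YTD 147,390.00 ≥ cap 137,940.00 → 0.00

0.00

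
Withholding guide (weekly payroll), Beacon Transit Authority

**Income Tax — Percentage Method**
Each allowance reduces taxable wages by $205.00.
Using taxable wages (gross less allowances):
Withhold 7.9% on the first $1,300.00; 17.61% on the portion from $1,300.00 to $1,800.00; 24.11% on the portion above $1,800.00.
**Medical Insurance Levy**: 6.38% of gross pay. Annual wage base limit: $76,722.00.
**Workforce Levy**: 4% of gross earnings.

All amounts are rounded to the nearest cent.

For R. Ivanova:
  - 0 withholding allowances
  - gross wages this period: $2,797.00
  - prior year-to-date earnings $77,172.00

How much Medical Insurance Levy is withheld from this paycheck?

$0.00

Medical Insurance Levy: YTD $77,172.00 ≥ cap $76,722.00 → $0.00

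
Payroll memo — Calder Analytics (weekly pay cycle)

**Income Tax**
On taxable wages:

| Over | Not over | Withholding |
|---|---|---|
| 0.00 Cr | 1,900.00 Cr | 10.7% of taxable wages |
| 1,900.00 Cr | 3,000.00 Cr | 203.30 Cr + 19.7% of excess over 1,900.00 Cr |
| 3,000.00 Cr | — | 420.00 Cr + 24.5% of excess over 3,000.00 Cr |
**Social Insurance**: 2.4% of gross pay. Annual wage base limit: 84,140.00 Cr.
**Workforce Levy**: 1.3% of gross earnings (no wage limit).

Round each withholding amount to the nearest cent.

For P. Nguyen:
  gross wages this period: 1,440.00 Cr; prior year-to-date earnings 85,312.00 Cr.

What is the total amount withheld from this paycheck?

172.80 Cr

Income Tax: taxable = 1,440.00 Cr
  10.7% × 1,440.00 Cr = 154.08 Cr
Social Insurance: YTD 85,312.00 Cr ≥ cap 84,140.00 Cr → 0.00 Cr
Workforce Levy: 1.3% × 1,440.00 Cr = 18.72 Cr
Total: 154.08 Cr + 0.00 Cr + 18.72 Cr = 172.80 Cr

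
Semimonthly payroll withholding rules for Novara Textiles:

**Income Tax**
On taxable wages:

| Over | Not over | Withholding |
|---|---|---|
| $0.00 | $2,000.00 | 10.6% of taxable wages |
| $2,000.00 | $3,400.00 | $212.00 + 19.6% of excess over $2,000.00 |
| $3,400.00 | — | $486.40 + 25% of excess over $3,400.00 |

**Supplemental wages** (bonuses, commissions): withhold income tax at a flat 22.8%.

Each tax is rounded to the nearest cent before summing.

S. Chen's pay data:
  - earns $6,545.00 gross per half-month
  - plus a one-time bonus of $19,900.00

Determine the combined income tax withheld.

Income Tax: taxable = $6,545.00
  $486.40 + 25% × ($6,545.00 − $3,400.00) = $486.40 + 25% × $3,145.00 = $1,272.65
Supplemental (22.8% flat on bonus): 22.8% × $19,900.00 = $4,537.20
Total income tax: $1,272.65 + $4,537.20 = $5,809.85

$5,809.85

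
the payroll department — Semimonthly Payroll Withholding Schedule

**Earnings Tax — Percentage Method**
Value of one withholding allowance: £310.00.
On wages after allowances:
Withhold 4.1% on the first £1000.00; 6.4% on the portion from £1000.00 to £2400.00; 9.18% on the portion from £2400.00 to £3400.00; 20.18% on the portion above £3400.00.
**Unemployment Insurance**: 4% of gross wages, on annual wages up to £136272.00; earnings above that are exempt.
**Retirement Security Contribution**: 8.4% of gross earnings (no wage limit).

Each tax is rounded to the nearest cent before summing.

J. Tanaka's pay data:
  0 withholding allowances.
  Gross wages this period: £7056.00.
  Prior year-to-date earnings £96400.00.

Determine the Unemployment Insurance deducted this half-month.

Unemployment Insurance: 4% × £7056.00 = £282.24

£282.24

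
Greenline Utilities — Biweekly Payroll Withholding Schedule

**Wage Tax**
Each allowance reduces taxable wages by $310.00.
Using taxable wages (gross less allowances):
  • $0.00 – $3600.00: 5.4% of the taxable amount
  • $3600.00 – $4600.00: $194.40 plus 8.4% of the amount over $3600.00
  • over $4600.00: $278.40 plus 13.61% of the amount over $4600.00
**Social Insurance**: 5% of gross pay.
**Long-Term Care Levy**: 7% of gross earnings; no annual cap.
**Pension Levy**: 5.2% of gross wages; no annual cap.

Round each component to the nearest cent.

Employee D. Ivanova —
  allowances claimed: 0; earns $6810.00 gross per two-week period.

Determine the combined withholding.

$1750.50

Wage Tax: taxable = $6810.00
  $278.40 + 13.61% × ($6810.00 − $4600.00) = $278.40 + 13.61% × $2210.00 = $579.18
Social Insurance: 5% × $6810.00 = $340.50
Long-Term Care Levy: 7% × $6810.00 = $476.70
Pension Levy: 5.2% × $6810.00 = $354.12
Total: $579.18 + $340.50 + $476.70 + $354.12 = $1750.50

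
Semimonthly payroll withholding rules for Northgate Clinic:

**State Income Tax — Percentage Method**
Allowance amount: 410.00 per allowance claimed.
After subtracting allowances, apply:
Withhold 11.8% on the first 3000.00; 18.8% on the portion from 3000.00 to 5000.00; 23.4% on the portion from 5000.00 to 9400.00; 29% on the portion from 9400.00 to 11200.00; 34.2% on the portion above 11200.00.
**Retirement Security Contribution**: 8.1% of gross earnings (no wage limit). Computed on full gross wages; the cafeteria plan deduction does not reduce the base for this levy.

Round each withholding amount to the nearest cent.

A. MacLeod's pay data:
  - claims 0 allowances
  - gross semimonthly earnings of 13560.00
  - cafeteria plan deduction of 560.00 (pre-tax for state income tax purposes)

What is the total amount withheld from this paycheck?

3995.56

State Income Tax: taxable = 13560.00 − 560.00 = 13000.00
  2281.60 + 34.2% × (13000.00 − 11200.00) = 2281.60 + 34.2% × 1800.00 = 2897.20
Retirement Security Contribution: 8.1% × 13560.00 = 1098.36
Total: 2897.20 + 1098.36 = 3995.56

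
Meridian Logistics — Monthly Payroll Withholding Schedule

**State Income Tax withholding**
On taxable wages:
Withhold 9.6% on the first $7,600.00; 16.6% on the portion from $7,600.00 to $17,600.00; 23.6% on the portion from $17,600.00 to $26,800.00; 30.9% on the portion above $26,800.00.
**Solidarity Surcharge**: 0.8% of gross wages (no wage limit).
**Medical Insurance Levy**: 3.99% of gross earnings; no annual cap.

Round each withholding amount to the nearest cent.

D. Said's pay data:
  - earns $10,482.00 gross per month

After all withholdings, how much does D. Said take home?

$8,771.90

State Income Tax: taxable = $10,482.00
  $729.60 + 16.6% × ($10,482.00 − $7,600.00) = $729.60 + 16.6% × $2,882.00 = $1,208.01
Solidarity Surcharge: 0.8% × $10,482.00 = $83.86
Medical Insurance Levy: 3.99% × $10,482.00 = $418.23
Total withheld: $1,208.01 + $83.86 + $418.23 = $1,710.10
Net pay: $10,482.00 − $1,710.10 = $8,771.90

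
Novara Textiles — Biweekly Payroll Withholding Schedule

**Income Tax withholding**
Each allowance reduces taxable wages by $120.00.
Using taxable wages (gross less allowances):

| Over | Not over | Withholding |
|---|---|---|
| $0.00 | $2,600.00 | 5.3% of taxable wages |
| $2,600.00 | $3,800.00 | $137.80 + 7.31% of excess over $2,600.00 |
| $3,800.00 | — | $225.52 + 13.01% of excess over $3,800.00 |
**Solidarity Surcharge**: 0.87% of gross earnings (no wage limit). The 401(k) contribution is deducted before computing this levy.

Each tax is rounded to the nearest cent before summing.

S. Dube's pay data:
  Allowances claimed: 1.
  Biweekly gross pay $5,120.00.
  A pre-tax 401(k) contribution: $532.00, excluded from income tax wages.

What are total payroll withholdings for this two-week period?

$352.35

Income Tax: taxable = $5,120.00 − $532.00 − 1×$120.00 = $4,468.00
  $225.52 + 13.01% × ($4,468.00 − $3,800.00) = $225.52 + 13.01% × $668.00 = $312.43
Solidarity Surcharge: 0.87% × $4,588.00 = $39.92
Total: $312.43 + $39.92 = $352.35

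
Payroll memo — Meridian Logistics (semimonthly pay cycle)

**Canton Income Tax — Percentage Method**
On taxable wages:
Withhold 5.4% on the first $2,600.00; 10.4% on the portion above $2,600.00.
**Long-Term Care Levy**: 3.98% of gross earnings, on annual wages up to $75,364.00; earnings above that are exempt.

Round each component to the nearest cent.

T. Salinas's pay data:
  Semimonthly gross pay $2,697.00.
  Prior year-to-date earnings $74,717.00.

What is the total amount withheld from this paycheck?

$176.24

Canton Income Tax: taxable = $2,697.00
  $140.40 + 10.4% × ($2,697.00 − $2,600.00) = $140.40 + 10.4% × $97.00 = $150.49
Long-Term Care Levy: cap $75,364.00 − YTD $74,717.00 = $647.00 subject; 3.98% × $647.00 = $25.75
Total: $150.49 + $25.75 = $176.24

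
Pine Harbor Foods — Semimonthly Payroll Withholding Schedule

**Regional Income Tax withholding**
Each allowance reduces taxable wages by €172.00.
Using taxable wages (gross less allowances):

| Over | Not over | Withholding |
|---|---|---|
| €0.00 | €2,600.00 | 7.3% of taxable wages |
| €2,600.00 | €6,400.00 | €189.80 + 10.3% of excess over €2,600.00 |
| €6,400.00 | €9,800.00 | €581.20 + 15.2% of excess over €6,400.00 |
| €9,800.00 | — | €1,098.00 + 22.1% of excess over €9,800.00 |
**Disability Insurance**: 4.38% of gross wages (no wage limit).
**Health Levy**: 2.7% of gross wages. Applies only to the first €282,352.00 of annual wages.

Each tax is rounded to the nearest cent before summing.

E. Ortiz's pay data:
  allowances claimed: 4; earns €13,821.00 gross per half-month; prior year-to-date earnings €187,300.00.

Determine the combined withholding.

Regional Income Tax: taxable = €13,821.00 − 4×€172.00 = €13,133.00
  €1,098.00 + 22.1% × (€13,133.00 − €9,800.00) = €1,098.00 + 22.1% × €3,333.00 = €1,834.59
Disability Insurance: 4.38% × €13,821.00 = €605.36
Health Levy: 2.7% × €13,821.00 = €373.17
Total: €1,834.59 + €605.36 + €373.17 = €2,813.12

€2,813.12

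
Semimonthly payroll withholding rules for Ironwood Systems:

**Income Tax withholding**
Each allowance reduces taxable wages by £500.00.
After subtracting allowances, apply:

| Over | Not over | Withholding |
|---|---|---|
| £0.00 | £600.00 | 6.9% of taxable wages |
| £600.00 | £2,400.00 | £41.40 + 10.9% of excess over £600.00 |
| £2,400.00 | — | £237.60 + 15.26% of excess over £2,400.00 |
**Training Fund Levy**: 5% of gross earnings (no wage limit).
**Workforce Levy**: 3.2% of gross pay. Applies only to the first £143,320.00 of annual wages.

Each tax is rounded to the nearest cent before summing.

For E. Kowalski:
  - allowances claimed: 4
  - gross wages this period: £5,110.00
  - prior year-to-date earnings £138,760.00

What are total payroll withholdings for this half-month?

Income Tax: taxable = £5,110.00 − 4×£500.00 = £3,110.00
  £237.60 + 15.26% × (£3,110.00 − £2,400.00) = £237.60 + 15.26% × £710.00 = £345.95
Training Fund Levy: 5% × £5,110.00 = £255.50
Workforce Levy: cap £143,320.00 − YTD £138,760.00 = £4,560.00 subject; 3.2% × £4,560.00 = £145.92
Total: £345.95 + £255.50 + £145.92 = £747.37

£747.37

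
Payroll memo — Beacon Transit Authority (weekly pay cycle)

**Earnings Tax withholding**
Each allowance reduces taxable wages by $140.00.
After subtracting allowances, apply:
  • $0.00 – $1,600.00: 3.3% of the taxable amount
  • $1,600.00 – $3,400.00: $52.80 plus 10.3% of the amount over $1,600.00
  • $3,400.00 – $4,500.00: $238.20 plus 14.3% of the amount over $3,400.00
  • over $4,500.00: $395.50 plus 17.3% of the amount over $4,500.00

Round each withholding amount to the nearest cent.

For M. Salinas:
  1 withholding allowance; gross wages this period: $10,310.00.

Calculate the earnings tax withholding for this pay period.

$1,376.41

Earnings Tax: taxable = $10,310.00 − 1×$140.00 = $10,170.00
  $395.50 + 17.3% × ($10,170.00 − $4,500.00) = $395.50 + 17.3% × $5,670.00 = $1,376.41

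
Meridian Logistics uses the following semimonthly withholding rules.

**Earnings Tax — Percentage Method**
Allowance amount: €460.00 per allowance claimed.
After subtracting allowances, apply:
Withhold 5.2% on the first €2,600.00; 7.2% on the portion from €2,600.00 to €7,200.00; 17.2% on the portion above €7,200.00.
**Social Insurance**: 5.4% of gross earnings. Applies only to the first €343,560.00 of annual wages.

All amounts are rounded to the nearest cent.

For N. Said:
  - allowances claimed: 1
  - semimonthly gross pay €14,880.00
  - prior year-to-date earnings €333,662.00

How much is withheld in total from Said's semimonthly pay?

€2,242.73

Earnings Tax: taxable = €14,880.00 − 1×€460.00 = €14,420.00
  €466.40 + 17.2% × (€14,420.00 − €7,200.00) = €466.40 + 17.2% × €7,220.00 = €1,708.24
Social Insurance: cap €343,560.00 − YTD €333,662.00 = €9,898.00 subject; 5.4% × €9,898.00 = €534.49
Total: €1,708.24 + €534.49 = €2,242.73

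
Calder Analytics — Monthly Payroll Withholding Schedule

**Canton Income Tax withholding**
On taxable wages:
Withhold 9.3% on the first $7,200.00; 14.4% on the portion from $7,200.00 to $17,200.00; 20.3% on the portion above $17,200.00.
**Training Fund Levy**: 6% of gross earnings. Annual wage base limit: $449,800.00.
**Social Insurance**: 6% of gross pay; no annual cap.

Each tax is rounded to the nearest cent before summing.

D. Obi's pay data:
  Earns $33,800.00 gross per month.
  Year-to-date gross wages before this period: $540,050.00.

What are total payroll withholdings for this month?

$7,507.40

Canton Income Tax: taxable = $33,800.00
  $2,109.60 + 20.3% × ($33,800.00 − $17,200.00) = $2,109.60 + 20.3% × $16,600.00 = $5,479.40
Training Fund Levy: YTD $540,050.00 ≥ cap $449,800.00 → $0.00
Social Insurance: 6% × $33,800.00 = $2,028.00
Total: $5,479.40 + $0.00 + $2,028.00 = $7,507.40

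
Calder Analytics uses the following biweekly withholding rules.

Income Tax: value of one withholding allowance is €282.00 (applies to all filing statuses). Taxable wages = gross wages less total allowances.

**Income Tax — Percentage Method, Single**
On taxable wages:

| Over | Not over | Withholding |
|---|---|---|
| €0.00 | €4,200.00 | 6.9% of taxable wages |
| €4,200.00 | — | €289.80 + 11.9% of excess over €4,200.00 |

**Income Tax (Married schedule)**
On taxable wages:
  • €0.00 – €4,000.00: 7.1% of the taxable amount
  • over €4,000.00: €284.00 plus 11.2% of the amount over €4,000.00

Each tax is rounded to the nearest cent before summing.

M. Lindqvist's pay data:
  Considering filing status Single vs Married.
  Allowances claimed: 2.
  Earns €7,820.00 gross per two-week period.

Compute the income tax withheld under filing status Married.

€648.67

Income Tax (Married): taxable = €7,820.00 − 2×€282.00 = €7,256.00
  €284.00 + 11.2% × (€7,256.00 − €4,000.00) = €284.00 + 11.2% × €3,256.00 = €648.67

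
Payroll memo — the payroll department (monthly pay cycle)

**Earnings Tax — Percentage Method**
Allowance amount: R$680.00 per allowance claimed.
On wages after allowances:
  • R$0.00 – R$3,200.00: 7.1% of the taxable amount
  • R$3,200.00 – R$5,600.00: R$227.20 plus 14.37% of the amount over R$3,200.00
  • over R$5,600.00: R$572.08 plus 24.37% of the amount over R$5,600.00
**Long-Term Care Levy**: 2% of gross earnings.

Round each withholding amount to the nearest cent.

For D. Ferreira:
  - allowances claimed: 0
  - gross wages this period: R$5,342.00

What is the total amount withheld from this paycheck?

R$641.85

Earnings Tax: taxable = R$5,342.00
  R$227.20 + 14.37% × (R$5,342.00 − R$3,200.00) = R$227.20 + 14.37% × R$2,142.00 = R$535.01
Long-Term Care Levy: 2% × R$5,342.00 = R$106.84
Total: R$535.01 + R$106.84 = R$641.85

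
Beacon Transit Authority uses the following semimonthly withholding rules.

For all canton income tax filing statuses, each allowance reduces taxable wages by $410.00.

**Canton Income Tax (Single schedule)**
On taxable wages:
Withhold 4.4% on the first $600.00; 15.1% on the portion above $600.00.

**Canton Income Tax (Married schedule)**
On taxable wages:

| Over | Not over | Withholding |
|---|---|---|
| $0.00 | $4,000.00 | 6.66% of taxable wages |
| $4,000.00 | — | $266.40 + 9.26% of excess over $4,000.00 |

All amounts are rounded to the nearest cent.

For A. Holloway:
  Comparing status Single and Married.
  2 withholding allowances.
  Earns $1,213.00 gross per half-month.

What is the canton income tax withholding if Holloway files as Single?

Canton Income Tax (Single): taxable = $1,213.00 − 2×$410.00 = $393.00
  4.4% × $393.00 = $17.29

$17.29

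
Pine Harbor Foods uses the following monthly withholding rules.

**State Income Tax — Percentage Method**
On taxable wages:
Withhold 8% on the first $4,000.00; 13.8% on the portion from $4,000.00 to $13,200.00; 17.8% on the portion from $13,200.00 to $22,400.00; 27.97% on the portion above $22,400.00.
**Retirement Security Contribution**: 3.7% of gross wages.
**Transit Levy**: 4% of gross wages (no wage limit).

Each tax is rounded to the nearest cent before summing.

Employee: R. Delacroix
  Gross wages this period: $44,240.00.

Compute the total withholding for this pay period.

$12,742.33

State Income Tax: taxable = $44,240.00
  $3,227.20 + 27.97% × ($44,240.00 − $22,400.00) = $3,227.20 + 27.97% × $21,840.00 = $9,335.85
Retirement Security Contribution: 3.7% × $44,240.00 = $1,636.88
Transit Levy: 4% × $44,240.00 = $1,769.60
Total: $9,335.85 + $1,636.88 + $1,769.60 = $12,742.33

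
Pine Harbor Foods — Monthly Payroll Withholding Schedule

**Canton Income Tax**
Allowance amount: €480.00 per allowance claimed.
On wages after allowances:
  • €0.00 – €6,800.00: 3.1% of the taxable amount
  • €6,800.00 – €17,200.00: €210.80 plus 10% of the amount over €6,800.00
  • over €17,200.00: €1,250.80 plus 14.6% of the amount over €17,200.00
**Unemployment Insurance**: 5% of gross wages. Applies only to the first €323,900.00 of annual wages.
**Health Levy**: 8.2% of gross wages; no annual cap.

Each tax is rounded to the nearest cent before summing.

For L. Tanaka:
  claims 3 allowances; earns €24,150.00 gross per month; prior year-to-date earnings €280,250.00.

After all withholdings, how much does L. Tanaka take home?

Canton Income Tax: taxable = €24,150.00 − 3×€480.00 = €22,710.00
  €1,250.80 + 14.6% × (€22,710.00 − €17,200.00) = €1,250.80 + 14.6% × €5,510.00 = €2,055.26
Unemployment Insurance: 5% × €24,150.00 = €1,207.50
Health Levy: 8.2% × €24,150.00 = €1,980.30
Total withheld: €2,055.26 + €1,207.50 + €1,980.30 = €5,243.06
Net pay: €24,150.00 − €5,243.06 = €18,906.94

€18,906.94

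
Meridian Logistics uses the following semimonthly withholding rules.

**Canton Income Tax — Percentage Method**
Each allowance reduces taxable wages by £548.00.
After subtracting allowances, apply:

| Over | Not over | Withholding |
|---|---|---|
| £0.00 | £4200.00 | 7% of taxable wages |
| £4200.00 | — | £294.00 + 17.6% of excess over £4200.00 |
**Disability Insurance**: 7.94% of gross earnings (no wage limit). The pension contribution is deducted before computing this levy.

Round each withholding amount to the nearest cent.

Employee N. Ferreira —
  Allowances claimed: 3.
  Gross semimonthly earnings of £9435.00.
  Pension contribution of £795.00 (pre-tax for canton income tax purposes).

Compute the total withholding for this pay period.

£1472.12

Canton Income Tax: taxable = £9435.00 − £795.00 − 3×£548.00 = £6996.00
  £294.00 + 17.6% × (£6996.00 − £4200.00) = £294.00 + 17.6% × £2796.00 = £786.10
Disability Insurance: 7.94% × £8640.00 = £686.02
Total: £786.10 + £686.02 = £1472.12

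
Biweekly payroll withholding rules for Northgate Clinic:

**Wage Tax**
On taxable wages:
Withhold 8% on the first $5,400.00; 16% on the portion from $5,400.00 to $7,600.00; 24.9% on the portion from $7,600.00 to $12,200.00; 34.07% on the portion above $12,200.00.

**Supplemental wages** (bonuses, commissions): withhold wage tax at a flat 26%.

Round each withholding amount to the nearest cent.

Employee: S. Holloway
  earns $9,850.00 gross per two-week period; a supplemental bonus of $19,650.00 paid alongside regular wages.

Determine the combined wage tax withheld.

Wage Tax: taxable = $9,850.00
  $784.00 + 24.9% × ($9,850.00 − $7,600.00) = $784.00 + 24.9% × $2,250.00 = $1,344.25
Supplemental (26% flat on bonus): 26% × $19,650.00 = $5,109.00
Total wage tax: $1,344.25 + $5,109.00 = $6,453.25

$6,453.25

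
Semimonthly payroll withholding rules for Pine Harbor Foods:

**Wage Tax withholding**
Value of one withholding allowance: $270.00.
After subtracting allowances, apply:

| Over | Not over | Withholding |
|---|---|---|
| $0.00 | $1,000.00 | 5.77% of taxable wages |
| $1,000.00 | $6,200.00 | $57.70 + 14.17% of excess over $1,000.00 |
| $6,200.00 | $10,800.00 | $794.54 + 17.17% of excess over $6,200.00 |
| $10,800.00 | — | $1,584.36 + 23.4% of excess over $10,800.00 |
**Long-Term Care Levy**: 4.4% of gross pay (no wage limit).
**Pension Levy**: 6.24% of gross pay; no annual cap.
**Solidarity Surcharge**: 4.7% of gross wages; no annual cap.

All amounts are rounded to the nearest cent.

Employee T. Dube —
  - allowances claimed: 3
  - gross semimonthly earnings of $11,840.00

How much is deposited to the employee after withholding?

$8,385.56

Wage Tax: taxable = $11,840.00 − 3×$270.00 = $11,030.00
  $1,584.36 + 23.4% × ($11,030.00 − $10,800.00) = $1,584.36 + 23.4% × $230.00 = $1,638.18
Long-Term Care Levy: 4.4% × $11,840.00 = $520.96
Pension Levy: 6.24% × $11,840.00 = $738.82
Solidarity Surcharge: 4.7% × $11,840.00 = $556.48
Total withheld: $1,638.18 + $520.96 + $738.82 + $556.48 = $3,454.44
Net pay: $11,840.00 − $3,454.44 = $8,385.56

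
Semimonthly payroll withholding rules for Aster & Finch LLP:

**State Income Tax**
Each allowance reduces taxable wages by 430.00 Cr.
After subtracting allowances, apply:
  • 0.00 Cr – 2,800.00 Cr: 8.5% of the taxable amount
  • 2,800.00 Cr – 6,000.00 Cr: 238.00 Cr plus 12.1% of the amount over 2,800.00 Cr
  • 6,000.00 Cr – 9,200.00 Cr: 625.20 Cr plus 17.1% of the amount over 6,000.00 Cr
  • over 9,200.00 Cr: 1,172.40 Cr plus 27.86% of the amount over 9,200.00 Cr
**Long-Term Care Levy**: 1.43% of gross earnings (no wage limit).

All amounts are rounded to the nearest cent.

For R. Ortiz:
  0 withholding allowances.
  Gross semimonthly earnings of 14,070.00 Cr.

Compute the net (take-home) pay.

11,339.62 Cr

State Income Tax: taxable = 14,070.00 Cr
  1,172.40 Cr + 27.86% × (14,070.00 Cr − 9,200.00 Cr) = 1,172.40 Cr + 27.86% × 4,870.00 Cr = 2,529.18 Cr
Long-Term Care Levy: 1.43% × 14,070.00 Cr = 201.20 Cr
Total withheld: 2,529.18 Cr + 201.20 Cr = 2,730.38 Cr
Net pay: 14,070.00 Cr − 2,730.38 Cr = 11,339.62 Cr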